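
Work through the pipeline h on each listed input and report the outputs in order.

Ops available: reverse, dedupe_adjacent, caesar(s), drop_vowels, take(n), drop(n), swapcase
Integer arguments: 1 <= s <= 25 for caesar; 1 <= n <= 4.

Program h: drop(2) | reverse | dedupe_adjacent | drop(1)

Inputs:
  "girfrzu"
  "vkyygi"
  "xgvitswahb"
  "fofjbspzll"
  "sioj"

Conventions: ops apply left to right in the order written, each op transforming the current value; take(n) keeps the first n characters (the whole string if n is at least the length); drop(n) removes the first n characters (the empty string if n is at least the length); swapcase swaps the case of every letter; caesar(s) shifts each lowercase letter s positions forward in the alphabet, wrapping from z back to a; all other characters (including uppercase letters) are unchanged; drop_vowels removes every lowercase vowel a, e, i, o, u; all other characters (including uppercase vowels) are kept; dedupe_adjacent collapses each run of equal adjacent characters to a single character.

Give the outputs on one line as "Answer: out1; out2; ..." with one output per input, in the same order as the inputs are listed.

Execution, op by op:
  "girfrzu" -> "rfrzu" -> "uzrfr" -> "uzrfr" -> "zrfr"
  "vkyygi" -> "yygi" -> "igyy" -> "igy" -> "gy"
  "xgvitswahb" -> "vitswahb" -> "bhawstiv" -> "bhawstiv" -> "hawstiv"
  "fofjbspzll" -> "fjbspzll" -> "llzpsbjf" -> "lzpsbjf" -> "zpsbjf"
  "sioj" -> "oj" -> "jo" -> "jo" -> "o"

"zrfr"; "gy"; "hawstiv"; "zpsbjf"; "o"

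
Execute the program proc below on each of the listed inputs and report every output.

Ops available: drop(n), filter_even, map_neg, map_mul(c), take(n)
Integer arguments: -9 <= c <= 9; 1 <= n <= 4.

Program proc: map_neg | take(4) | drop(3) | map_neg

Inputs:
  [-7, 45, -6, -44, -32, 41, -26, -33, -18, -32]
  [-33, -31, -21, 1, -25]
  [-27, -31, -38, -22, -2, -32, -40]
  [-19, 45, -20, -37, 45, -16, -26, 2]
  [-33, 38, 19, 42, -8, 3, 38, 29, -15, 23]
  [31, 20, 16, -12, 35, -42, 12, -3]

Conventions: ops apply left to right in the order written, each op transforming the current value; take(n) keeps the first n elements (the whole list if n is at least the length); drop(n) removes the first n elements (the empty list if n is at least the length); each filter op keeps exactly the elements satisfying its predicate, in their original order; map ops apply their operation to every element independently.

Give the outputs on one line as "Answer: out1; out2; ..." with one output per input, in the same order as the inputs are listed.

Execution, op by op:
  [-7, 45, -6, -44, -32, 41, -26, -33, -18, -32] -> [7, -45, 6, 44, 32, -41, 26, 33, 18, 32] -> [7, -45, 6, 44] -> [44] -> [-44]
  [-33, -31, -21, 1, -25] -> [33, 31, 21, -1, 25] -> [33, 31, 21, -1] -> [-1] -> [1]
  [-27, -31, -38, -22, -2, -32, -40] -> [27, 31, 38, 22, 2, 32, 40] -> [27, 31, 38, 22] -> [22] -> [-22]
  [-19, 45, -20, -37, 45, -16, -26, 2] -> [19, -45, 20, 37, -45, 16, 26, -2] -> [19, -45, 20, 37] -> [37] -> [-37]
  [-33, 38, 19, 42, -8, 3, 38, 29, -15, 23] -> [33, -38, -19, -42, 8, -3, -38, -29, 15, -23] -> [33, -38, -19, -42] -> [-42] -> [42]
  [31, 20, 16, -12, 35, -42, 12, -3] -> [-31, -20, -16, 12, -35, 42, -12, 3] -> [-31, -20, -16, 12] -> [12] -> [-12]

[-44]; [1]; [-22]; [-37]; [42]; [-12]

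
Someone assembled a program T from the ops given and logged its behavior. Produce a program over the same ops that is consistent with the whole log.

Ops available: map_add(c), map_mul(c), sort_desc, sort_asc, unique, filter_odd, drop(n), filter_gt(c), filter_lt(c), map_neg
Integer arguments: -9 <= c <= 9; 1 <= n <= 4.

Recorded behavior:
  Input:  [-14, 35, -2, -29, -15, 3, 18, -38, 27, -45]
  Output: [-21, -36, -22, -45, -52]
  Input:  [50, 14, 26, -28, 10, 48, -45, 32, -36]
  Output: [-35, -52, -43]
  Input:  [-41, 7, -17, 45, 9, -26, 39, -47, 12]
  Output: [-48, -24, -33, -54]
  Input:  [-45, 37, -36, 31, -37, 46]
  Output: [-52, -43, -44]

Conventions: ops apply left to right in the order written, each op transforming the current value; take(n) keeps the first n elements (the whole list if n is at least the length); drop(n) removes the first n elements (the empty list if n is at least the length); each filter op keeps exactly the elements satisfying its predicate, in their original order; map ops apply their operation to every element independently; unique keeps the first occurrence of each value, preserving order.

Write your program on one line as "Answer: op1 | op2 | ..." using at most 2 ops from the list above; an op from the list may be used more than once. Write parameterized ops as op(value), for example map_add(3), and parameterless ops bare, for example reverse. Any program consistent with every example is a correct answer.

filter_lt(-8) | map_add(-7)

Check, running the answer program on each example:
  [-14, 35, -2, -29, -15, 3, 18, -38, 27, -45] -> [-14, -29, -15, -38, -45] -> [-21, -36, -22, -45, -52]
  [50, 14, 26, -28, 10, 48, -45, 32, -36] -> [-28, -45, -36] -> [-35, -52, -43]
  [-41, 7, -17, 45, 9, -26, 39, -47, 12] -> [-41, -17, -26, -47] -> [-48, -24, -33, -54]
  [-45, 37, -36, 31, -37, 46] -> [-45, -36, -37] -> [-52, -43, -44]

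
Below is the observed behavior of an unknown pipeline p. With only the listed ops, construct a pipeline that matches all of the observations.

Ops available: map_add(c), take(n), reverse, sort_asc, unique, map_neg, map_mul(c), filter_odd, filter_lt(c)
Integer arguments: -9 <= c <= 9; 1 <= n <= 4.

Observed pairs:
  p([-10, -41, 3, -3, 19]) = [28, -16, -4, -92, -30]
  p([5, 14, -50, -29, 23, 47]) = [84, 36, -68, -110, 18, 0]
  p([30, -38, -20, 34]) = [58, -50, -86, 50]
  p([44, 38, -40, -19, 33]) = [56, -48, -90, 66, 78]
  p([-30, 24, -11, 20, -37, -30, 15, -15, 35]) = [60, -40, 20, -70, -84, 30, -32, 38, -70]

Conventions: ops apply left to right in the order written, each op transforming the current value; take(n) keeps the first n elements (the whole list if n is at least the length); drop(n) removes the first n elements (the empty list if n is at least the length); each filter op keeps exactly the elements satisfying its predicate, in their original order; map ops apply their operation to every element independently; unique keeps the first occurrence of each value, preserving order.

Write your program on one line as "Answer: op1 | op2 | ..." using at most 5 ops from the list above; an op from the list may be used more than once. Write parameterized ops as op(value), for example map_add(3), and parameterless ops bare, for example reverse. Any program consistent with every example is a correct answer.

map_add(-5) | map_mul(-2) | reverse | map_neg

Check, running the answer program on each example:
  [-10, -41, 3, -3, 19] -> [-15, -46, -2, -8, 14] -> [30, 92, 4, 16, -28] -> [-28, 16, 4, 92, 30] -> [28, -16, -4, -92, -30]
  [5, 14, -50, -29, 23, 47] -> [0, 9, -55, -34, 18, 42] -> [0, -18, 110, 68, -36, -84] -> [-84, -36, 68, 110, -18, 0] -> [84, 36, -68, -110, 18, 0]
  [30, -38, -20, 34] -> [25, -43, -25, 29] -> [-50, 86, 50, -58] -> [-58, 50, 86, -50] -> [58, -50, -86, 50]
  [44, 38, -40, -19, 33] -> [39, 33, -45, -24, 28] -> [-78, -66, 90, 48, -56] -> [-56, 48, 90, -66, -78] -> [56, -48, -90, 66, 78]
  [-30, 24, -11, 20, -37, -30, 15, -15, 35] -> [-35, 19, -16, 15, -42, -35, 10, -20, 30] -> [70, -38, 32, -30, 84, 70, -20, 40, -60] -> [-60, 40, -20, 70, 84, -30, 32, -38, 70] -> [60, -40, 20, -70, -84, 30, -32, 38, -70]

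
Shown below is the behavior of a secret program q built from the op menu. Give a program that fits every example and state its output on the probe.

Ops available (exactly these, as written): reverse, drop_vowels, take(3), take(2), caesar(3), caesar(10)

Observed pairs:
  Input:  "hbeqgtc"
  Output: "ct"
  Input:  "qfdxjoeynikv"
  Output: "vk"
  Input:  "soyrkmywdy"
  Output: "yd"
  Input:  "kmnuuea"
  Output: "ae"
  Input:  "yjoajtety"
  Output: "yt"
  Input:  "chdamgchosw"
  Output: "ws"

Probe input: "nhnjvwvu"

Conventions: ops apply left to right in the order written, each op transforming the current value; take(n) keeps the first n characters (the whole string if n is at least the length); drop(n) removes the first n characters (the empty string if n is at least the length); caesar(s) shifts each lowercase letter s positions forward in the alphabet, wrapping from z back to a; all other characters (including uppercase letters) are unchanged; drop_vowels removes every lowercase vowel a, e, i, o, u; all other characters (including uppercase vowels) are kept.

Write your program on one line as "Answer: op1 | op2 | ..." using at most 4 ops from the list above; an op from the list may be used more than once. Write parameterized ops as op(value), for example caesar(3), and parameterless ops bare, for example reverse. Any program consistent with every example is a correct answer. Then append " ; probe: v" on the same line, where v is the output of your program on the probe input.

reverse | take(3) | take(2) ; probe: "uv"

Check, running the answer program on each example:
  "hbeqgtc" -> "ctgqebh" -> "ctg" -> "ct"
  "qfdxjoeynikv" -> "vkinyeojxdfq" -> "vki" -> "vk"
  "soyrkmywdy" -> "ydwymkryos" -> "ydw" -> "yd"
  "kmnuuea" -> "aeuunmk" -> "aeu" -> "ae"
  "yjoajtety" -> "ytetjaojy" -> "yte" -> "yt"
  "chdamgchosw" -> "wsohcgmadhc" -> "wso" -> "ws"
  probe: "nhnjvwvu" -> "uvwvjnhn" -> "uvw" -> "uv"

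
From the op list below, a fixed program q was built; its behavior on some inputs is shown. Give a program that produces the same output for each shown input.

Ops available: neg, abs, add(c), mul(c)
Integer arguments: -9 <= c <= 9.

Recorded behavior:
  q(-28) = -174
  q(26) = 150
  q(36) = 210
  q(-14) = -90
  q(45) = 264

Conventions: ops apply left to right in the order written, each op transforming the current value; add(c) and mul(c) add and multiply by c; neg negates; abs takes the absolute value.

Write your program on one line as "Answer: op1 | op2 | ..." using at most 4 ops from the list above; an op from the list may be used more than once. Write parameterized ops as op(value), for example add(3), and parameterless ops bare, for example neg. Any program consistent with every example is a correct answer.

add(-1) | neg | mul(-6)

Check, running the answer program on each example:
  -28 -> -29 -> 29 -> -174
  26 -> 25 -> -25 -> 150
  36 -> 35 -> -35 -> 210
  -14 -> -15 -> 15 -> -90
  45 -> 44 -> -44 -> 264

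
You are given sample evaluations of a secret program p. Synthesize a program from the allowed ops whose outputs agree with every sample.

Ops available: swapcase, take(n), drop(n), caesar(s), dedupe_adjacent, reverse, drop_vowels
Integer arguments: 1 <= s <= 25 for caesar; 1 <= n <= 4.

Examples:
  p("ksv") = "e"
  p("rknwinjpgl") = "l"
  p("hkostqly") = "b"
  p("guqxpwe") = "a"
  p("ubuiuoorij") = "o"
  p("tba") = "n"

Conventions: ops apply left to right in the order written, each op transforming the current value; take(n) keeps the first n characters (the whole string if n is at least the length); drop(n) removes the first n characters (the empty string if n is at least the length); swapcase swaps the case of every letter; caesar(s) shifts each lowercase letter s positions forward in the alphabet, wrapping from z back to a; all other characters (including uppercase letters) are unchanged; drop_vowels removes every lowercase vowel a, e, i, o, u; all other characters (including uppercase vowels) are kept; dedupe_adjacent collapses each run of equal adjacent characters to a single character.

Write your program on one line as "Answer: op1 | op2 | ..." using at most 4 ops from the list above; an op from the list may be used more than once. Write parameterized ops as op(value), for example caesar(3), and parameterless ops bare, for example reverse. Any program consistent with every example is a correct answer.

caesar(20) | take(2) | reverse | drop(1)

Check, running the answer program on each example:
  "ksv" -> "emp" -> "em" -> "me" -> "e"
  "rknwinjpgl" -> "lehqchdjaf" -> "le" -> "el" -> "l"
  "hkostqly" -> "beimnkfs" -> "be" -> "eb" -> "b"
  "guqxpwe" -> "aokrjqy" -> "ao" -> "oa" -> "a"
  "ubuiuoorij" -> "ovocoiilcd" -> "ov" -> "vo" -> "o"
  "tba" -> "nvu" -> "nv" -> "vn" -> "n"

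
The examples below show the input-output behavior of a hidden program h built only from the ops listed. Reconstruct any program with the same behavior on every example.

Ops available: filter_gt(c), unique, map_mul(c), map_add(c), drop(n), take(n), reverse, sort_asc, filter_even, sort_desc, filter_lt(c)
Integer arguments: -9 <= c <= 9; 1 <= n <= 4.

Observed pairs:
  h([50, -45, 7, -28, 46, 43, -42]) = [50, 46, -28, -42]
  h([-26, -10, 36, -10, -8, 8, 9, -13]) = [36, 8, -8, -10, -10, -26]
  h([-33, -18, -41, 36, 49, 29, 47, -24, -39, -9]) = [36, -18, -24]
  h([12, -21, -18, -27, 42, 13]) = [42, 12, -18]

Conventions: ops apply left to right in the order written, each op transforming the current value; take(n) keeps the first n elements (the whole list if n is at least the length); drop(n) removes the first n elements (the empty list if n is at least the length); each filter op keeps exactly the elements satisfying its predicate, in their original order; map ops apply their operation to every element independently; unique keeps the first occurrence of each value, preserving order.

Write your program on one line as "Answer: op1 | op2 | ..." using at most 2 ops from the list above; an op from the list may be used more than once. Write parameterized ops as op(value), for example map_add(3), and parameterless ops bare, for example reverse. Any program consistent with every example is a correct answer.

sort_desc | filter_even

Check, running the answer program on each example:
  [50, -45, 7, -28, 46, 43, -42] -> [50, 46, 43, 7, -28, -42, -45] -> [50, 46, -28, -42]
  [-26, -10, 36, -10, -8, 8, 9, -13] -> [36, 9, 8, -8, -10, -10, -13, -26] -> [36, 8, -8, -10, -10, -26]
  [-33, -18, -41, 36, 49, 29, 47, -24, -39, -9] -> [49, 47, 36, 29, -9, -18, -24, -33, -39, -41] -> [36, -18, -24]
  [12, -21, -18, -27, 42, 13] -> [42, 13, 12, -18, -21, -27] -> [42, 12, -18]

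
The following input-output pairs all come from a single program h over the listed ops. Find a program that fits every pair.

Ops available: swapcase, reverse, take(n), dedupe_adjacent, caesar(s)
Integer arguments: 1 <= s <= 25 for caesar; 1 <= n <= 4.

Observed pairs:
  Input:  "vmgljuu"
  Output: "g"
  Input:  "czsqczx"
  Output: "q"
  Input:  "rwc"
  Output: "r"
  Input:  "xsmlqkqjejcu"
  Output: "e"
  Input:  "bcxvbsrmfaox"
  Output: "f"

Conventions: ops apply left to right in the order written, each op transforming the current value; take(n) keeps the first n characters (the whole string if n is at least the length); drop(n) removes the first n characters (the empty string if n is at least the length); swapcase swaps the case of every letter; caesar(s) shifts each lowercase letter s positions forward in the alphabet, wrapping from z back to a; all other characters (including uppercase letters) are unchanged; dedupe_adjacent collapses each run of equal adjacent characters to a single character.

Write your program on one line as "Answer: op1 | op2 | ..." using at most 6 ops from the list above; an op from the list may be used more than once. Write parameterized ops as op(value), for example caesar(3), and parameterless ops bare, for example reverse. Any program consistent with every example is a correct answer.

dedupe_adjacent | reverse | take(4) | reverse | take(1)

Check, running the answer program on each example:
  "vmgljuu" -> "vmglju" -> "ujlgmv" -> "ujlg" -> "glju" -> "g"
  "czsqczx" -> "czsqczx" -> "xzcqszc" -> "xzcq" -> "qczx" -> "q"
  "rwc" -> "rwc" -> "cwr" -> "cwr" -> "rwc" -> "r"
  "xsmlqkqjejcu" -> "xsmlqkqjejcu" -> "ucjejqkqlmsx" -> "ucje" -> "ejcu" -> "e"
  "bcxvbsrmfaox" -> "bcxvbsrmfaox" -> "xoafmrsbvxcb" -> "xoaf" -> "faox" -> "f"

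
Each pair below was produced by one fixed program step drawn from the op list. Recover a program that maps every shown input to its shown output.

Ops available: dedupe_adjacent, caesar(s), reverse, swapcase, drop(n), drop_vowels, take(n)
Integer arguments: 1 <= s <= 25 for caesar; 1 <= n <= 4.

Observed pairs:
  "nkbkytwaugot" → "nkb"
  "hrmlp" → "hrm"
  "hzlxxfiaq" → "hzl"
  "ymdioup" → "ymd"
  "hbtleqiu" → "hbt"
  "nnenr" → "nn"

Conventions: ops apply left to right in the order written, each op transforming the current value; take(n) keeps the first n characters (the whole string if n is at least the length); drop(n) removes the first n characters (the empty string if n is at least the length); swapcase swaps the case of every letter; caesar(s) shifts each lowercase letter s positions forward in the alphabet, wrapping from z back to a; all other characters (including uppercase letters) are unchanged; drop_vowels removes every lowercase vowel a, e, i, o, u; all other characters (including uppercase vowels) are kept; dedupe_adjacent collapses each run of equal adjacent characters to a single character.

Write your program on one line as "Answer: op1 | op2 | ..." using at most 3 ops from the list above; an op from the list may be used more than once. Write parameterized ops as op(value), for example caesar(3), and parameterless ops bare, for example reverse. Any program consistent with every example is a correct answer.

take(4) | take(3) | drop_vowels

Check, running the answer program on each example:
  "nkbkytwaugot" -> "nkbk" -> "nkb" -> "nkb"
  "hrmlp" -> "hrml" -> "hrm" -> "hrm"
  "hzlxxfiaq" -> "hzlx" -> "hzl" -> "hzl"
  "ymdioup" -> "ymdi" -> "ymd" -> "ymd"
  "hbtleqiu" -> "hbtl" -> "hbt" -> "hbt"
  "nnenr" -> "nnen" -> "nne" -> "nn"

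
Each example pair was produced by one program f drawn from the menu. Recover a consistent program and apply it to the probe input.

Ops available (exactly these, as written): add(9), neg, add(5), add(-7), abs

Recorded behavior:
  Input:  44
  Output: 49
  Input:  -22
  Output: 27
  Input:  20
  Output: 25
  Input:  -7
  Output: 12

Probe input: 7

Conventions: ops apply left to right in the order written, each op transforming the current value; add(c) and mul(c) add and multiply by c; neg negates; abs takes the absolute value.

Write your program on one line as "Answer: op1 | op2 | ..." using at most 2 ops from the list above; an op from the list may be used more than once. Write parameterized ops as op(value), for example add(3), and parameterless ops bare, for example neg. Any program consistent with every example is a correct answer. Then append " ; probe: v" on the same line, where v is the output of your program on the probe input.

abs | add(5) ; probe: 12

Check, running the answer program on each example:
  44 -> 44 -> 49
  -22 -> 22 -> 27
  20 -> 20 -> 25
  -7 -> 7 -> 12
  probe: 7 -> 7 -> 12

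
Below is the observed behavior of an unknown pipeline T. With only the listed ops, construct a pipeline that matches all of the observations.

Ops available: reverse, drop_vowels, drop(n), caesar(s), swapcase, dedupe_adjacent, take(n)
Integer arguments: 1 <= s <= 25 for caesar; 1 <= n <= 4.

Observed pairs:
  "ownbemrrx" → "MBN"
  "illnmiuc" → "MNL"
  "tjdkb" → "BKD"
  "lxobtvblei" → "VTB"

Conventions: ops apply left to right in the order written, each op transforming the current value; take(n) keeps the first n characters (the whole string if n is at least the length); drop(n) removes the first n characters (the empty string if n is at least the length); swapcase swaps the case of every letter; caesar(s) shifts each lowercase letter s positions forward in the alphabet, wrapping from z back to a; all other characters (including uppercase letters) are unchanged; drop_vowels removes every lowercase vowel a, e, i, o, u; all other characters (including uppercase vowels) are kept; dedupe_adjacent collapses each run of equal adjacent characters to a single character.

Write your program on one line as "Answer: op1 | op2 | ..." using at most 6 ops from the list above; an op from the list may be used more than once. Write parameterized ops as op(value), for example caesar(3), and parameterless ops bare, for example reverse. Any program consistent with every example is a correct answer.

drop(2) | drop_vowels | dedupe_adjacent | swapcase | take(3) | reverse

Check, running the answer program on each example:
  "ownbemrrx" -> "nbemrrx" -> "nbmrrx" -> "nbmrx" -> "NBMRX" -> "NBM" -> "MBN"
  "illnmiuc" -> "lnmiuc" -> "lnmc" -> "lnmc" -> "LNMC" -> "LNM" -> "MNL"
  "tjdkb" -> "dkb" -> "dkb" -> "dkb" -> "DKB" -> "DKB" -> "BKD"
  "lxobtvblei" -> "obtvblei" -> "btvbl" -> "btvbl" -> "BTVBL" -> "BTV" -> "VTB"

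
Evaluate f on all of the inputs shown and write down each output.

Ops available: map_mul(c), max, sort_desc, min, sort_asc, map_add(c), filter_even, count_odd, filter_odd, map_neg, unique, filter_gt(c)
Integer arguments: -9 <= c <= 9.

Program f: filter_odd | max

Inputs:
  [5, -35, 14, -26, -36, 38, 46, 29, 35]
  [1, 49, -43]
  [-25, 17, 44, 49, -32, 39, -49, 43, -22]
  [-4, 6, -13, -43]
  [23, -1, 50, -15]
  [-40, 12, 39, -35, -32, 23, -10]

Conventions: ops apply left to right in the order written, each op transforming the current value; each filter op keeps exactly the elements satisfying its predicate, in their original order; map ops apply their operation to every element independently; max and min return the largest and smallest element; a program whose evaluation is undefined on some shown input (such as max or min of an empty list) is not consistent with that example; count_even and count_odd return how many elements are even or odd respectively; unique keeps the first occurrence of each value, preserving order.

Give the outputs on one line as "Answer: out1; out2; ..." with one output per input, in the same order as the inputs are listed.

Execution, op by op:
  [5, -35, 14, -26, -36, 38, 46, 29, 35] -> [5, -35, 29, 35] -> 35
  [1, 49, -43] -> [1, 49, -43] -> 49
  [-25, 17, 44, 49, -32, 39, -49, 43, -22] -> [-25, 17, 49, 39, -49, 43] -> 49
  [-4, 6, -13, -43] -> [-13, -43] -> -13
  [23, -1, 50, -15] -> [23, -1, -15] -> 23
  [-40, 12, 39, -35, -32, 23, -10] -> [39, -35, 23] -> 39

35; 49; 49; -13; 23; 39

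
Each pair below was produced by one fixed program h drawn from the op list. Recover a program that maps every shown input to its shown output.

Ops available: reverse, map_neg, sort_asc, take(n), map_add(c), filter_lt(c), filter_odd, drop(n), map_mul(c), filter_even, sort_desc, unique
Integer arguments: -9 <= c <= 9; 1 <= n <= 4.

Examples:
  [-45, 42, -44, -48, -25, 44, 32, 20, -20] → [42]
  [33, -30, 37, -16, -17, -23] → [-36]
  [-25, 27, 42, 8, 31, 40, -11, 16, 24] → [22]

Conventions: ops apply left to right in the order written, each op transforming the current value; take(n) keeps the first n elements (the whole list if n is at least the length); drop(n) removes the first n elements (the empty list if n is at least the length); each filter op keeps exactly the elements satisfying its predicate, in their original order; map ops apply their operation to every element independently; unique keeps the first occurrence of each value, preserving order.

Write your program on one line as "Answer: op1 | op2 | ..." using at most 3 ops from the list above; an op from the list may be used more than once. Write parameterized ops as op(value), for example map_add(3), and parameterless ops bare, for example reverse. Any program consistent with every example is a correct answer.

map_neg | map_add(-3) | take(1)

Check, running the answer program on each example:
  [-45, 42, -44, -48, -25, 44, 32, 20, -20] -> [45, -42, 44, 48, 25, -44, -32, -20, 20] -> [42, -45, 41, 45, 22, -47, -35, -23, 17] -> [42]
  [33, -30, 37, -16, -17, -23] -> [-33, 30, -37, 16, 17, 23] -> [-36, 27, -40, 13, 14, 20] -> [-36]
  [-25, 27, 42, 8, 31, 40, -11, 16, 24] -> [25, -27, -42, -8, -31, -40, 11, -16, -24] -> [22, -30, -45, -11, -34, -43, 8, -19, -27] -> [22]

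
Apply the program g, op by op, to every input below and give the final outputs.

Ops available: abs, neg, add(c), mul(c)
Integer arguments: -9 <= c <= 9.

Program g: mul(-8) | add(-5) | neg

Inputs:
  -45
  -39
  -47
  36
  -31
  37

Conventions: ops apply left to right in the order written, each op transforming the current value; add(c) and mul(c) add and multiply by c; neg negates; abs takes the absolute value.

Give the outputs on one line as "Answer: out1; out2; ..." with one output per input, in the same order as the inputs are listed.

Execution, op by op:
  -45 -> 360 -> 355 -> -355
  -39 -> 312 -> 307 -> -307
  -47 -> 376 -> 371 -> -371
  36 -> -288 -> -293 -> 293
  -31 -> 248 -> 243 -> -243
  37 -> -296 -> -301 -> 301

-355; -307; -371; 293; -243; 301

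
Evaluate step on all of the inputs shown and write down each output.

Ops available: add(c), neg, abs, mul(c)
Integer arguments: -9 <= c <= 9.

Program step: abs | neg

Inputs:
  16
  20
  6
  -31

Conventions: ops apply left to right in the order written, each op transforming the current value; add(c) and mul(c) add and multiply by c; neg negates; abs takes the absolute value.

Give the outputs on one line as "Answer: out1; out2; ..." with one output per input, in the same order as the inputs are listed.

-16; -20; -6; -31

Execution, op by op:
  16 -> 16 -> -16
  20 -> 20 -> -20
  6 -> 6 -> -6
  -31 -> 31 -> -31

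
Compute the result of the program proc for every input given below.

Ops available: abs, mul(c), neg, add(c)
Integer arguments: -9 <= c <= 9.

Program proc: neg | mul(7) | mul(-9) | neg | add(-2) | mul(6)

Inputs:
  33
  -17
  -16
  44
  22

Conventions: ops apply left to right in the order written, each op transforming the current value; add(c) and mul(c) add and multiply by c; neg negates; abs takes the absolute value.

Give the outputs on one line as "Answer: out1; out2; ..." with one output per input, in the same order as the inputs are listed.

-12486; 6414; 6036; -16644; -8328

Execution, op by op:
  33 -> -33 -> -231 -> 2079 -> -2079 -> -2081 -> -12486
  -17 -> 17 -> 119 -> -1071 -> 1071 -> 1069 -> 6414
  -16 -> 16 -> 112 -> -1008 -> 1008 -> 1006 -> 6036
  44 -> -44 -> -308 -> 2772 -> -2772 -> -2774 -> -16644
  22 -> -22 -> -154 -> 1386 -> -1386 -> -1388 -> -8328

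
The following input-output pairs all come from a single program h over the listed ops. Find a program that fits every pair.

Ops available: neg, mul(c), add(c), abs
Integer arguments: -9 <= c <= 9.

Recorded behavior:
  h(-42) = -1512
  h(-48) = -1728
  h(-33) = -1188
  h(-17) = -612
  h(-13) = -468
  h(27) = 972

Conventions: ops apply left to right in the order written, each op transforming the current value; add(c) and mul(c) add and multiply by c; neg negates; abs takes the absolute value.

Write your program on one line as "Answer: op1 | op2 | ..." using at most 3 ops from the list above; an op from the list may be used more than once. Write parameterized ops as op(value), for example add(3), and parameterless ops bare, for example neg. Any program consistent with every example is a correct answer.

mul(9) | mul(-4) | neg

Check, running the answer program on each example:
  -42 -> -378 -> 1512 -> -1512
  -48 -> -432 -> 1728 -> -1728
  -33 -> -297 -> 1188 -> -1188
  -17 -> -153 -> 612 -> -612
  -13 -> -117 -> 468 -> -468
  27 -> 243 -> -972 -> 972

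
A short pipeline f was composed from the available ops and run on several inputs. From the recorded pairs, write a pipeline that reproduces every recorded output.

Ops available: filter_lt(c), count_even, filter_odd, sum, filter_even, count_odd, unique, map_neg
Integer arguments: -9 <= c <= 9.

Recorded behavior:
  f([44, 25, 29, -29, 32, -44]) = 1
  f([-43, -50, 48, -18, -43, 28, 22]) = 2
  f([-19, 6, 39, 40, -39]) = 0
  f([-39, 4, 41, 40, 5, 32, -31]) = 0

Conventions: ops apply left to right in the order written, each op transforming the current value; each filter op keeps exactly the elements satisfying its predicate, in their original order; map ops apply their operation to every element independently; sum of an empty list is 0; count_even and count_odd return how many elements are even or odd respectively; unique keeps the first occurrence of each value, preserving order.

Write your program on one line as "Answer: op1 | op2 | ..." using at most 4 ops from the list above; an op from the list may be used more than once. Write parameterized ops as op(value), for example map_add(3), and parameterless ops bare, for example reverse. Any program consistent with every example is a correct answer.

filter_lt(-3) | unique | count_even

Check, running the answer program on each example:
  [44, 25, 29, -29, 32, -44] -> [-29, -44] -> [-29, -44] -> 1
  [-43, -50, 48, -18, -43, 28, 22] -> [-43, -50, -18, -43] -> [-43, -50, -18] -> 2
  [-19, 6, 39, 40, -39] -> [-19, -39] -> [-19, -39] -> 0
  [-39, 4, 41, 40, 5, 32, -31] -> [-39, -31] -> [-39, -31] -> 0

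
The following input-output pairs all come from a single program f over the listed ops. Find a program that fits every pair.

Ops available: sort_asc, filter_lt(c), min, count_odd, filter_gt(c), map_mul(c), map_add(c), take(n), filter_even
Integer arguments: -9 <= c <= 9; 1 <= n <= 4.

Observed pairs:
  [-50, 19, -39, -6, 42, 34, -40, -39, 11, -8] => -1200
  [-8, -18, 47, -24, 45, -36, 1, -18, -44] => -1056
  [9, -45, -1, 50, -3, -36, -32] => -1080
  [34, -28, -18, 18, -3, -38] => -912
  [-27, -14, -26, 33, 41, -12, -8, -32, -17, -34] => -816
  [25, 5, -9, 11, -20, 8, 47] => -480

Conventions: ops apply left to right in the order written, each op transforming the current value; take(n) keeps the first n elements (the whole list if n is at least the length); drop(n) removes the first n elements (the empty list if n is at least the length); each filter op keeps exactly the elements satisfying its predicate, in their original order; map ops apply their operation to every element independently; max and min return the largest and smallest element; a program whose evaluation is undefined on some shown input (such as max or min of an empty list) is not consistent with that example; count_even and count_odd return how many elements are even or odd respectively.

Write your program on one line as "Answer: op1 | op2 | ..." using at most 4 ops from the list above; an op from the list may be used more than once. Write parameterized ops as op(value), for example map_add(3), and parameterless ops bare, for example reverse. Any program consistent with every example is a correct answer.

map_mul(6) | map_mul(4) | filter_lt(4) | min

Check, running the answer program on each example:
  [-50, 19, -39, -6, 42, 34, -40, -39, 11, -8] -> [-300, 114, -234, -36, 252, 204, -240, -234, 66, -48] -> [-1200, 456, -936, -144, 1008, 816, -960, -936, 264, -192] -> [-1200, -936, -144, -960, -936, -192] -> -1200
  [-8, -18, 47, -24, 45, -36, 1, -18, -44] -> [-48, -108, 282, -144, 270, -216, 6, -108, -264] -> [-192, -432, 1128, -576, 1080, -864, 24, -432, -1056] -> [-192, -432, -576, -864, -432, -1056] -> -1056
  [9, -45, -1, 50, -3, -36, -32] -> [54, -270, -6, 300, -18, -216, -192] -> [216, -1080, -24, 1200, -72, -864, -768] -> [-1080, -24, -72, -864, -768] -> -1080
  [34, -28, -18, 18, -3, -38] -> [204, -168, -108, 108, -18, -228] -> [816, -672, -432, 432, -72, -912] -> [-672, -432, -72, -912] -> -912
  [-27, -14, -26, 33, 41, -12, -8, -32, -17, -34] -> [-162, -84, -156, 198, 246, -72, -48, -192, -102, -204] -> [-648, -336, -624, 792, 984, -288, -192, -768, -408, -816] -> [-648, -336, -624, -288, -192, -768, -408, -816] -> -816
  [25, 5, -9, 11, -20, 8, 47] -> [150, 30, -54, 66, -120, 48, 282] -> [600, 120, -216, 264, -480, 192, 1128] -> [-216, -480] -> -480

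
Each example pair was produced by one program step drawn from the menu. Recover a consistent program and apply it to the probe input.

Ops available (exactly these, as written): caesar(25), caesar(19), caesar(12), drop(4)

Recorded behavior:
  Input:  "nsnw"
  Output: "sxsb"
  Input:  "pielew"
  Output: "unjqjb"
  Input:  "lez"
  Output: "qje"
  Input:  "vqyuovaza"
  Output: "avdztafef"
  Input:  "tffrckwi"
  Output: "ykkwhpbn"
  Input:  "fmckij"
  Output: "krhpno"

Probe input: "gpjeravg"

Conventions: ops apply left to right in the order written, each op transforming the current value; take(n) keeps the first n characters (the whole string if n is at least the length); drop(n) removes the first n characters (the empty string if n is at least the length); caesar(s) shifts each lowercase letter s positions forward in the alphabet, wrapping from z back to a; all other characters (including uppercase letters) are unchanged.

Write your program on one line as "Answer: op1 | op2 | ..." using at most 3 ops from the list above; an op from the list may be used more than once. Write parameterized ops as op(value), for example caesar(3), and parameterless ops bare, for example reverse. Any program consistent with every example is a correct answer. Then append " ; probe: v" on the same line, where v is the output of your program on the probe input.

caesar(12) | caesar(19) ; probe: "luojwfal"

Check, running the answer program on each example:
  "nsnw" -> "zezi" -> "sxsb"
  "pielew" -> "buqxqi" -> "unjqjb"
  "lez" -> "xql" -> "qje"
  "vqyuovaza" -> "hckgahmlm" -> "avdztafef"
  "tffrckwi" -> "frrdowiu" -> "ykkwhpbn"
  "fmckij" -> "ryowuv" -> "krhpno"
  probe: "gpjeravg" -> "sbvqdmhs" -> "luojwfal"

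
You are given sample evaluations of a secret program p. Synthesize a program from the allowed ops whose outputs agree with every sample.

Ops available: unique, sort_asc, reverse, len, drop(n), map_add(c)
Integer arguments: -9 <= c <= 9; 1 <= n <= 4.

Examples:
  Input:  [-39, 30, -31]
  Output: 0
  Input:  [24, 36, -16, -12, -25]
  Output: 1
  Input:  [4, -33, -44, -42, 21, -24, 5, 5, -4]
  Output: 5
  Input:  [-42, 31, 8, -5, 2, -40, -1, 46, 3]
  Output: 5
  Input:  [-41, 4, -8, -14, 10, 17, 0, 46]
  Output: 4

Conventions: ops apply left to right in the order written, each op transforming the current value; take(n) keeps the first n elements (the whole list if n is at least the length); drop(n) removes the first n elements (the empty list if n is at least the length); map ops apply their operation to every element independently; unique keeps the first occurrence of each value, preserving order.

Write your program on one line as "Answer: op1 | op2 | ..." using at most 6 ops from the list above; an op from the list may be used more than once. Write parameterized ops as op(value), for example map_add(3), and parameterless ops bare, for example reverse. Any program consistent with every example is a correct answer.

reverse | drop(4) | sort_asc | map_add(-8) | len

Check, running the answer program on each example:
  [-39, 30, -31] -> [-31, 30, -39] -> [] -> [] -> [] -> 0
  [24, 36, -16, -12, -25] -> [-25, -12, -16, 36, 24] -> [24] -> [24] -> [16] -> 1
  [4, -33, -44, -42, 21, -24, 5, 5, -4] -> [-4, 5, 5, -24, 21, -42, -44, -33, 4] -> [21, -42, -44, -33, 4] -> [-44, -42, -33, 4, 21] -> [-52, -50, -41, -4, 13] -> 5
  [-42, 31, 8, -5, 2, -40, -1, 46, 3] -> [3, 46, -1, -40, 2, -5, 8, 31, -42] -> [2, -5, 8, 31, -42] -> [-42, -5, 2, 8, 31] -> [-50, -13, -6, 0, 23] -> 5
  [-41, 4, -8, -14, 10, 17, 0, 46] -> [46, 0, 17, 10, -14, -8, 4, -41] -> [-14, -8, 4, -41] -> [-41, -14, -8, 4] -> [-49, -22, -16, -4] -> 4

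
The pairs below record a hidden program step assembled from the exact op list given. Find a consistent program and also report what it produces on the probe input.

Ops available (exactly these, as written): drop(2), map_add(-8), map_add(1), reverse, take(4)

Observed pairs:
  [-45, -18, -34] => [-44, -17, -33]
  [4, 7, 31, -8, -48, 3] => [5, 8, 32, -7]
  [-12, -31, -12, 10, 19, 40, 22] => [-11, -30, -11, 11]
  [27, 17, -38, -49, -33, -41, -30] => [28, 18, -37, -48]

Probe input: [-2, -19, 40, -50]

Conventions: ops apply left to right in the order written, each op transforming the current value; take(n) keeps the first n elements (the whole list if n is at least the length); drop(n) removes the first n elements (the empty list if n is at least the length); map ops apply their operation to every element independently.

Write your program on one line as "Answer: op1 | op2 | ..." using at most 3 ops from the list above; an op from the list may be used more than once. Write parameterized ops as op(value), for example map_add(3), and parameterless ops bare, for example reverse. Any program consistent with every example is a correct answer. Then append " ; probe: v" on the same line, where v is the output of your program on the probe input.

take(4) | map_add(1) ; probe: [-1, -18, 41, -49]

Check, running the answer program on each example:
  [-45, -18, -34] -> [-45, -18, -34] -> [-44, -17, -33]
  [4, 7, 31, -8, -48, 3] -> [4, 7, 31, -8] -> [5, 8, 32, -7]
  [-12, -31, -12, 10, 19, 40, 22] -> [-12, -31, -12, 10] -> [-11, -30, -11, 11]
  [27, 17, -38, -49, -33, -41, -30] -> [27, 17, -38, -49] -> [28, 18, -37, -48]
  probe: [-2, -19, 40, -50] -> [-2, -19, 40, -50] -> [-1, -18, 41, -49]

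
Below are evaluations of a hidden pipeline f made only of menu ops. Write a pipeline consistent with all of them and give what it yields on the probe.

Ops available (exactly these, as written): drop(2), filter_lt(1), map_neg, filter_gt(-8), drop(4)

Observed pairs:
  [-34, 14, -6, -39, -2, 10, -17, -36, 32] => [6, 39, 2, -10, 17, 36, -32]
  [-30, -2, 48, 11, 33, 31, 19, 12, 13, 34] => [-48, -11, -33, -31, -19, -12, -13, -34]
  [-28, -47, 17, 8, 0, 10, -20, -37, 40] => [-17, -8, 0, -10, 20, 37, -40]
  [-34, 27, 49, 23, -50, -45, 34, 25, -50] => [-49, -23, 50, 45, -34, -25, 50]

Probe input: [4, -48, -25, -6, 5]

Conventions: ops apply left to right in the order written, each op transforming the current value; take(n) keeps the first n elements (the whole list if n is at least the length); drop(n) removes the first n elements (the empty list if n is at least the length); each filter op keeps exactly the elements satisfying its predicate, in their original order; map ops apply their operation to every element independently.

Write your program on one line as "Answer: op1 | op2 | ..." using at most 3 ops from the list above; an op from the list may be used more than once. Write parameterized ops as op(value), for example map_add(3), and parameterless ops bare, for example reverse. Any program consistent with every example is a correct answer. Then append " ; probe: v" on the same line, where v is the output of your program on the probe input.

map_neg | drop(2) ; probe: [25, 6, -5]

Check, running the answer program on each example:
  [-34, 14, -6, -39, -2, 10, -17, -36, 32] -> [34, -14, 6, 39, 2, -10, 17, 36, -32] -> [6, 39, 2, -10, 17, 36, -32]
  [-30, -2, 48, 11, 33, 31, 19, 12, 13, 34] -> [30, 2, -48, -11, -33, -31, -19, -12, -13, -34] -> [-48, -11, -33, -31, -19, -12, -13, -34]
  [-28, -47, 17, 8, 0, 10, -20, -37, 40] -> [28, 47, -17, -8, 0, -10, 20, 37, -40] -> [-17, -8, 0, -10, 20, 37, -40]
  [-34, 27, 49, 23, -50, -45, 34, 25, -50] -> [34, -27, -49, -23, 50, 45, -34, -25, 50] -> [-49, -23, 50, 45, -34, -25, 50]
  probe: [4, -48, -25, -6, 5] -> [-4, 48, 25, 6, -5] -> [25, 6, -5]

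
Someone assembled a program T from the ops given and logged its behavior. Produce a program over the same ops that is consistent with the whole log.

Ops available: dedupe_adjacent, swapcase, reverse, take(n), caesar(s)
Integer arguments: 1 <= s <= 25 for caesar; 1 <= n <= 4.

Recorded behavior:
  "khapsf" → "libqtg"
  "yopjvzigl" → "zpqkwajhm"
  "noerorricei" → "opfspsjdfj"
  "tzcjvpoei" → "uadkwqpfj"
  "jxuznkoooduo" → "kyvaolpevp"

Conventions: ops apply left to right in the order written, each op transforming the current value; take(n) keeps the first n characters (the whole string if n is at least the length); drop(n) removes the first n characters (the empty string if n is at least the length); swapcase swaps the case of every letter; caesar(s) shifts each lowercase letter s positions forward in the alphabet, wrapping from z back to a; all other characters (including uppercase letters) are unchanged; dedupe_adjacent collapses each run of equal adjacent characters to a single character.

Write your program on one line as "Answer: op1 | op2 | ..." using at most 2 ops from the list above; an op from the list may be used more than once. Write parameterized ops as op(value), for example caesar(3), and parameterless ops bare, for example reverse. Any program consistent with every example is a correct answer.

dedupe_adjacent | caesar(1)

Check, running the answer program on each example:
  "khapsf" -> "khapsf" -> "libqtg"
  "yopjvzigl" -> "yopjvzigl" -> "zpqkwajhm"
  "noerorricei" -> "noeroricei" -> "opfspsjdfj"
  "tzcjvpoei" -> "tzcjvpoei" -> "uadkwqpfj"
  "jxuznkoooduo" -> "jxuznkoduo" -> "kyvaolpevp"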